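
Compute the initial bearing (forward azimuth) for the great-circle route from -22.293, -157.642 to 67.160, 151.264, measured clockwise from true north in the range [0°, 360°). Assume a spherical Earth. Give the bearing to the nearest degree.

342°

Δλ = 151.264 − -157.642 = 308.906°; wrapped into (−180°, 180°]: -51.094°.
θ = atan2( sin Δλ · cos φ₂ , cos φ₁ · sin φ₂ − sin φ₁ · cos φ₂ · cos Δλ )
  = atan2(-0.30206, 0.94519) = -17.723° → normalised to [0°, 360°): 342.277°.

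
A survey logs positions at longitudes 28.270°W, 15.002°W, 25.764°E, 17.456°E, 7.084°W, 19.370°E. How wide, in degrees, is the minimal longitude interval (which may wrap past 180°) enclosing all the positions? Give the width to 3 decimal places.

Sort the longitudes: -28.270°, -15.002°, -7.084°, +17.456°, +19.370°, +25.764°.
Eastward gaps between consecutive values (wrapping around): 13.268°, 7.918°, 24.540°, 1.914°, 6.394°, 305.966°.
Largest gap = 305.966° ⇒ minimal covering band is its complement: 360° − 305.966° = 54.034°.
Band runs from -28.270° eastward to +25.764°.

54.034°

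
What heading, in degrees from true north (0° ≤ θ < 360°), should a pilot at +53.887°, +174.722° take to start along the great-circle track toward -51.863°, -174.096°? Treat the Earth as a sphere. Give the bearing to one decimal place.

Δλ = -174.096 − 174.722 = -348.818°; wrapped into (−180°, 180°]: 11.182°.
θ = atan2( sin Δλ · cos φ₂ , cos φ₁ · sin φ₂ − sin φ₁ · cos φ₂ · cos Δλ )
  = atan2(0.11976, -0.95298) = 172.837° → normalised to [0°, 360°): 172.837°.

172.8°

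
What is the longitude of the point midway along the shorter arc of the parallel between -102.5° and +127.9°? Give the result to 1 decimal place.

Signed shortest Δλ from -102.5° to +127.9° is -129.6°.
Midpoint longitude = -102.5° + (-129.6°)/2 = -102.5° − 64.8° = -167.3°.
(The naïve average (-102.5 + +127.9)/2 = 12.7° is on the wrong side of the globe.)

-167.3°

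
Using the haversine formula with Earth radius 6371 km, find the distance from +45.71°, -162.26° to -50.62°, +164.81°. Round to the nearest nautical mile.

6031 nmi

Δλ = 164.81 − -162.26 = 327.07°; wrapped into (−180°, 180°]: -32.93°.
Δφ = -50.62 − 45.71 = -96.33°.
a = sin²(Δφ/2) + cos φ₁ · cos φ₂ · sin²(Δλ/2) = 0.590718.
c = 2·atan2(√a, √(1−a)) = 1.75324 rad → d = 6371·c ≈ 11169.91 km ≈ 6031.27 nmi.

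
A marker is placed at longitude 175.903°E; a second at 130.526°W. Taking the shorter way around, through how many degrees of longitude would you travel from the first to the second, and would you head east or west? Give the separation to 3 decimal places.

Raw difference: -130.526 − 175.903 = -306.429°.
Normalise into (−180°, 180°]: -306.429° + 360° = 53.571°.
Positive ⇒ the second point lies to the east; separation 53.571°.

53.571° east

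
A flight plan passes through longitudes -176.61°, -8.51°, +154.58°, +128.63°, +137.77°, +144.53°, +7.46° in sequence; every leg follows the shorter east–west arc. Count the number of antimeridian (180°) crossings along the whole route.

Leg 1: -176.61° → -8.51°, shortest Δλ = 168.1° (east) — does not cross 180°.
Leg 2: -8.51° → +154.58°, shortest Δλ = 163.09° (east) — does not cross 180°.
Leg 3: +154.58° → +128.63°, shortest Δλ = -25.95° (west) — does not cross 180°.
Leg 4: +128.63° → +137.77°, shortest Δλ = 9.14° (east) — does not cross 180°.
Leg 5: +137.77° → +144.53°, shortest Δλ = 6.76° (east) — does not cross 180°.
Leg 6: +144.53° → +7.46°, shortest Δλ = -137.07° (west) — does not cross 180°.
Total crossings: 0.

0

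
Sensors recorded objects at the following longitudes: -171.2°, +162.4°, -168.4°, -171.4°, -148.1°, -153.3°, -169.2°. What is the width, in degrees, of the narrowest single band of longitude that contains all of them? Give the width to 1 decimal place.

49.5°

Sort the longitudes: -171.4°, -171.2°, -169.2°, -168.4°, -153.3°, -148.1°, +162.4°.
Eastward gaps between consecutive values (wrapping around): 0.2°, 2.0°, 0.8°, 15.1°, 5.2°, 310.5°, 26.2°.
Largest gap = 310.5° ⇒ minimal covering band is its complement: 360° − 310.5° = 49.5°.
Band runs from +162.4° eastward to -148.1°, crossing the antimeridian.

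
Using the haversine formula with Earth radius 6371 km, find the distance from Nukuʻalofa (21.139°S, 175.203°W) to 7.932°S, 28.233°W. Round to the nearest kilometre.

15172 km

Δλ = -28.233 − -175.203 = 146.970°.
Δφ = -7.932 − -21.139 = 13.207°.
a = sin²(Δφ/2) + cos φ₁ · cos φ₂ · sin²(Δλ/2) = 0.862361.
c = 2·atan2(√a, √(1−a)) = 2.38143 rad → d = 6371·c ≈ 15172.06 km.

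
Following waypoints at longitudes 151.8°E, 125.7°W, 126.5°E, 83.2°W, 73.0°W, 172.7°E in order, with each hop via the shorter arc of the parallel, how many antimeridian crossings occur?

4

Leg 1: +151.8° → -125.7°, shortest Δλ = 82.5° (east) — crosses 180°.
Leg 2: -125.7° → +126.5°, shortest Δλ = -107.8° (west) — crosses 180°.
Leg 3: +126.5° → -83.2°, shortest Δλ = 150.3° (east) — crosses 180°.
Leg 4: -83.2° → -73.0°, shortest Δλ = 10.2° (east) — does not cross 180°.
Leg 5: -73.0° → +172.7°, shortest Δλ = -114.3° (west) — crosses 180°.
Total crossings: 4.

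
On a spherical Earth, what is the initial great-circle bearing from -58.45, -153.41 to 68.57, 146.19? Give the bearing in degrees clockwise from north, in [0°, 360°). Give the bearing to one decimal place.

Δλ = 146.19 − -153.41 = 299.60°; wrapped into (−180°, 180°]: -60.40°.
θ = atan2( sin Δλ · cos φ₂ , cos φ₁ · sin φ₂ − sin φ₁ · cos φ₂ · cos Δλ )
  = atan2(-0.31768, 0.64086) = -26.368° → normalised to [0°, 360°): 333.632°.

333.6°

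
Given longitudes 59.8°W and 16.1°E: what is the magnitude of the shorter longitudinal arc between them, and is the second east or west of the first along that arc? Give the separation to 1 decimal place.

75.9° east

Raw difference: 16.1 − -59.8 = 75.9°.
Normalise into (−180°, 180°]: 75.9° stays 75.9°.
Positive ⇒ the second point lies to the east; separation 75.9°.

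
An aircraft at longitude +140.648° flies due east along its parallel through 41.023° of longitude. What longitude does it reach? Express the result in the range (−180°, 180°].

Start at +140.648°; shift +41.023° → +181.671°.
+181.671° lies outside (−180°, 180°]; subtract 360° → -178.329°.

-178.329°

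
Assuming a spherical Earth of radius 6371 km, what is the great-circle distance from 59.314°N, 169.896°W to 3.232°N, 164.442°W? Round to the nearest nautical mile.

Δλ = -164.442 − -169.896 = 5.454°.
Δφ = 3.232 − 59.314 = -56.082°.
a = sin²(Δφ/2) + cos φ₁ · cos φ₂ · sin²(Δλ/2) = 0.222150.
c = 2·atan2(√a, √(1−a)) = 0.98159 rad → d = 6371·c ≈ 6253.73 km ≈ 3376.74 nmi.

3377 nmi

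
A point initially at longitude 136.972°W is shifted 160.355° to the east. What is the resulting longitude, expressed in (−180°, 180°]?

23.383°E

Start at -136.972°; shift +160.355° → +23.383°.
+23.383° already lies in (−180°, 180°].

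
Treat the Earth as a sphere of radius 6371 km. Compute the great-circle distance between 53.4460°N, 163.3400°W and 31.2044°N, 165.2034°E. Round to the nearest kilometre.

3526 km

Δλ = 165.2034 − -163.3400 = 328.5434°; wrapped into (−180°, 180°]: -31.4566°.
Δφ = 31.2044 − 53.4460 = -22.2416°.
a = sin²(Δφ/2) + cos φ₁ · cos φ₂ · sin²(Δλ/2) = 0.074635.
c = 2·atan2(√a, √(1−a)) = 0.55342 rad → d = 6371·c ≈ 3525.86 km.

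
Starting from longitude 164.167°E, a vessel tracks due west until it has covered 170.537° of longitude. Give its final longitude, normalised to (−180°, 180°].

6.370°W

Start at +164.167°; shift −170.537° → -6.370°.
-6.370° already lies in (−180°, 180°].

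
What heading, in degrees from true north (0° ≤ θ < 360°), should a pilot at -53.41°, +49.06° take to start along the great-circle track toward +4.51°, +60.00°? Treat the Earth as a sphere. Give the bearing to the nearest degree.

13°

Δλ = 60.00 − 49.06 = 10.94°.
θ = atan2( sin Δλ · cos φ₂ , cos φ₁ · sin φ₂ − sin φ₁ · cos φ₂ · cos Δλ )
  = atan2(0.18919, 0.83276) = 12.800° → normalised to [0°, 360°): 12.800°.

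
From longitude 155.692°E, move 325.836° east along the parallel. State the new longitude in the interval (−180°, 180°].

Start at +155.692°; shift +325.836° → +481.528°.
+481.528° lies outside (−180°, 180°]; subtract 360° → +121.528°.

121.528°E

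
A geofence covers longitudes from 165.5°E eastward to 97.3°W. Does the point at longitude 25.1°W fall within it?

Band width going east from +165.5° to -97.3°: ((-97.3 − 165.5) mod 360) = 97.2°.
Offset of -25.1° east of the west edge: ((-25.1 − 165.5) mod 360) = 169.4°.
169.4° > 97.2° ⇒ outside.

No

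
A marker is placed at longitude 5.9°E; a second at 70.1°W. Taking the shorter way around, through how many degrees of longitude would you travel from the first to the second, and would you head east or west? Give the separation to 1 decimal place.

76.0° west

Raw difference: -70.1 − 5.9 = -76.0°.
Normalise into (−180°, 180°]: -76.0° stays -76.0°.
Negative ⇒ the second point lies to the west; separation 76.0°.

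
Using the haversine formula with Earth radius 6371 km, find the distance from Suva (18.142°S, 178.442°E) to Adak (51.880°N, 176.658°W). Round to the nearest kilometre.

Δλ = -176.658 − 178.442 = -355.100°; wrapped into (−180°, 180°]: 4.900°.
Δφ = 51.880 − -18.142 = 70.022°.
a = sin²(Δφ/2) + cos φ₁ · cos φ₂ · sin²(Δλ/2) = 0.330242.
c = 2·atan2(√a, √(1−a)) = 1.22439 rad → d = 6371·c ≈ 7800.62 km.

7801 km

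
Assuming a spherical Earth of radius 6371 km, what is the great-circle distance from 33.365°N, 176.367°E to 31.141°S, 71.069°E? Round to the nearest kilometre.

Δλ = 71.069 − 176.367 = -105.298°.
Δφ = -31.141 − 33.365 = -64.506°.
a = sin²(Δφ/2) + cos φ₁ · cos φ₂ · sin²(Δλ/2) = 0.736508.
c = 2·atan2(√a, √(1−a)) = 2.06351 rad → d = 6371·c ≈ 13146.60 km.

13147 km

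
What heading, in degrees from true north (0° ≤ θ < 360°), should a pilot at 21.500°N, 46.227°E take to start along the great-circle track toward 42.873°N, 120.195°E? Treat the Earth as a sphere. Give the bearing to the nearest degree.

52°

Δλ = 120.195 − 46.227 = 73.968°.
θ = atan2( sin Δλ · cos φ₂ , cos φ₁ · sin φ₂ − sin φ₁ · cos φ₂ · cos Δλ )
  = atan2(0.70436, 0.55885) = 51.571° → normalised to [0°, 360°): 51.571°.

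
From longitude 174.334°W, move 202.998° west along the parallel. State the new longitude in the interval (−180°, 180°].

17.332°W

Start at -174.334°; shift −202.998° → -377.332°.
-377.332° lies outside (−180°, 180°]; add 360° → -17.332°.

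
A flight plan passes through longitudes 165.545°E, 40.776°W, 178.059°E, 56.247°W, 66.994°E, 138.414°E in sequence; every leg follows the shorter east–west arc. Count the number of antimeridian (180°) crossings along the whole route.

Leg 1: +165.545° → -40.776°, shortest Δλ = 153.679° (east) — crosses 180°.
Leg 2: -40.776° → +178.059°, shortest Δλ = -141.165° (west) — crosses 180°.
Leg 3: +178.059° → -56.247°, shortest Δλ = 125.694° (east) — crosses 180°.
Leg 4: -56.247° → +66.994°, shortest Δλ = 123.241° (east) — does not cross 180°.
Leg 5: +66.994° → +138.414°, shortest Δλ = 71.42° (east) — does not cross 180°.
Total crossings: 3.

3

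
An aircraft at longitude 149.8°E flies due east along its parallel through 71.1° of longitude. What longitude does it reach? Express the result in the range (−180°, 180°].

139.1°W

Start at +149.8°; shift +71.1° → +220.9°.
+220.9° lies outside (−180°, 180°]; subtract 360° → -139.1°.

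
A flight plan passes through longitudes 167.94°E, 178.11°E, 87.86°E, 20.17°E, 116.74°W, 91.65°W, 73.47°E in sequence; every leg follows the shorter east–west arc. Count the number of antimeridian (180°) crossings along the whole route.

0

Leg 1: +167.94° → +178.11°, shortest Δλ = 10.17° (east) — does not cross 180°.
Leg 2: +178.11° → +87.86°, shortest Δλ = -90.25° (west) — does not cross 180°.
Leg 3: +87.86° → +20.17°, shortest Δλ = -67.69° (west) — does not cross 180°.
Leg 4: +20.17° → -116.74°, shortest Δλ = -136.91° (west) — does not cross 180°.
Leg 5: -116.74° → -91.65°, shortest Δλ = 25.09° (east) — does not cross 180°.
Leg 6: -91.65° → +73.47°, shortest Δλ = 165.12° (east) — does not cross 180°.
Total crossings: 0.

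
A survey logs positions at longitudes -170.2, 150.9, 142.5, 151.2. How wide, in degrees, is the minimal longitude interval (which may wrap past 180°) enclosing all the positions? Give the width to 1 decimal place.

47.3°

Sort the longitudes: -170.2°, +142.5°, +150.9°, +151.2°.
Eastward gaps between consecutive values (wrapping around): 312.7°, 8.4°, 0.3°, 38.6°.
Largest gap = 312.7° ⇒ minimal covering band is its complement: 360° − 312.7° = 47.3°.
Band runs from +142.5° eastward to -170.2°, crossing the antimeridian.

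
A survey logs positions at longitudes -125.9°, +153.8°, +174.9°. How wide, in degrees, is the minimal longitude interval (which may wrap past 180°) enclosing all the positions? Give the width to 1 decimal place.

Sort the longitudes: -125.9°, +153.8°, +174.9°.
Eastward gaps between consecutive values (wrapping around): 279.7°, 21.1°, 59.2°.
Largest gap = 279.7° ⇒ minimal covering band is its complement: 360° − 279.7° = 80.3°.
Band runs from +153.8° eastward to -125.9°, crossing the antimeridian.

80.3°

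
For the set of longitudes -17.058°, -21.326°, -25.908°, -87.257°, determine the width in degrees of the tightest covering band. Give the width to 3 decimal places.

Sort the longitudes: -87.257°, -25.908°, -21.326°, -17.058°.
Eastward gaps between consecutive values (wrapping around): 61.349°, 4.582°, 4.268°, 289.801°.
Largest gap = 289.801° ⇒ minimal covering band is its complement: 360° − 289.801° = 70.199°.
Band runs from -87.257° eastward to -17.058°.

70.199°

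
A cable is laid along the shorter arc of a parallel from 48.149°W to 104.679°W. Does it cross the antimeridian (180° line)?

No

Signed shortest Δλ = ((-104.679 − -48.149 + 180) mod 360) − 180 = -56.53°.
Going west by 56.53° from -48.149° reaches -104.679° without touching 180°.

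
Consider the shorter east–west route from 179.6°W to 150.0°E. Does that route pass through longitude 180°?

Naïve |150.0 − -179.6| = 329.6° > 180°, so the shorter arc goes the other way round — across 180°.
Signed shortest Δλ = ((150.0 − -179.6 + 180) mod 360) − 180 = -30.4°.
Going west by 30.4° from -179.6° passes through 180° before reaching +150.0°.

Yes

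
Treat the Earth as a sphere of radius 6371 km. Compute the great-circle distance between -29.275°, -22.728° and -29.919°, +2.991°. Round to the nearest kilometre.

Δλ = 2.991 − -22.728 = 25.719°.
Δφ = -29.919 − -29.275 = -0.644°.
a = sin²(Δφ/2) + cos φ₁ · cos φ₂ · sin²(Δλ/2) = 0.037481.
c = 2·atan2(√a, √(1−a)) = 0.38966 rad → d = 6371·c ≈ 2482.51 km.

2483 km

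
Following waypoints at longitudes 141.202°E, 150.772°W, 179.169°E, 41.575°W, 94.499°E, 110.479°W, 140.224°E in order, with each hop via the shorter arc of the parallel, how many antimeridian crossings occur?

Leg 1: +141.202° → -150.772°, shortest Δλ = 68.026° (east) — crosses 180°.
Leg 2: -150.772° → +179.169°, shortest Δλ = -30.059° (west) — crosses 180°.
Leg 3: +179.169° → -41.575°, shortest Δλ = 139.256° (east) — crosses 180°.
Leg 4: -41.575° → +94.499°, shortest Δλ = 136.074° (east) — does not cross 180°.
Leg 5: +94.499° → -110.479°, shortest Δλ = 155.022° (east) — crosses 180°.
Leg 6: -110.479° → +140.224°, shortest Δλ = -109.297° (west) — crosses 180°.
Total crossings: 5.

5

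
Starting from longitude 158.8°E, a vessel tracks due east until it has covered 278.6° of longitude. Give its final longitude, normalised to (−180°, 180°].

Start at +158.8°; shift +278.6° → +437.4°.
+437.4° lies outside (−180°, 180°]; subtract 360° → +77.4°.

77.4°E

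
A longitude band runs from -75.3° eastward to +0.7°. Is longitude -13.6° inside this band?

Band width going east from -75.3° to +0.7°: ((0.7 − -75.3) mod 360) = 76.0°.
Offset of -13.6° east of the west edge: ((-13.6 − -75.3) mod 360) = 61.7°.
61.7° ≤ 76.0° ⇒ inside.

Yes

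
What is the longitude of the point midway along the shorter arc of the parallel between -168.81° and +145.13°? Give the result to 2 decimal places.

+168.16°

Signed shortest Δλ from -168.81° to +145.13° is -46.06°.
Midpoint longitude = -168.81° + (-46.06°)/2 = -168.81° − 23.03° = -191.84°.
Normalise into (−180°, 180°]: +168.16°.
(The naïve average (-168.81 + +145.13)/2 = -11.84° is on the wrong side of the globe.)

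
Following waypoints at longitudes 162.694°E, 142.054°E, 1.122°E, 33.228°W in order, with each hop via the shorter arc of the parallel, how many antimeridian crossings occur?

0

Leg 1: +162.694° → +142.054°, shortest Δλ = -20.64° (west) — does not cross 180°.
Leg 2: +142.054° → +1.122°, shortest Δλ = -140.932° (west) — does not cross 180°.
Leg 3: +1.122° → -33.228°, shortest Δλ = -34.35° (west) — does not cross 180°.
Total crossings: 0.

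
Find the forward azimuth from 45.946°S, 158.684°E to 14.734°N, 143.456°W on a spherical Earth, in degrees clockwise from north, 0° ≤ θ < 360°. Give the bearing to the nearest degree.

56°

Δλ = -143.456 − 158.684 = -302.140°; wrapped into (−180°, 180°]: 57.860°.
θ = atan2( sin Δλ · cos φ₂ , cos φ₁ · sin φ₂ − sin φ₁ · cos φ₂ · cos Δλ )
  = atan2(0.81891, 0.54661) = 56.278° → normalised to [0°, 360°): 56.278°.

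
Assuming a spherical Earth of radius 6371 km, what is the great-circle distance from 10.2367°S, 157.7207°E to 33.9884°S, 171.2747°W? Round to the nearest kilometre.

Δλ = -171.2747 − 157.7207 = -328.9954°; wrapped into (−180°, 180°]: 31.0046°.
Δφ = -33.9884 − -10.2367 = -23.7517°.
a = sin²(Δφ/2) + cos φ₁ · cos φ₂ · sin²(Δλ/2) = 0.100639.
c = 2·atan2(√a, √(1−a)) = 0.64563 rad → d = 6371·c ≈ 4113.31 km.

4113 km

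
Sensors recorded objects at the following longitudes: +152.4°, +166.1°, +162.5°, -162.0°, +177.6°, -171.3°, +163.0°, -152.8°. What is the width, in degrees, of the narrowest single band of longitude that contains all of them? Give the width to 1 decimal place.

54.8°

Sort the longitudes: -171.3°, -162.0°, -152.8°, +152.4°, +162.5°, +163.0°, +166.1°, +177.6°.
Eastward gaps between consecutive values (wrapping around): 9.3°, 9.2°, 305.2°, 10.1°, 0.5°, 3.1°, 11.5°, 11.1°.
Largest gap = 305.2° ⇒ minimal covering band is its complement: 360° − 305.2° = 54.8°.
Band runs from +152.4° eastward to -152.8°, crossing the antimeridian.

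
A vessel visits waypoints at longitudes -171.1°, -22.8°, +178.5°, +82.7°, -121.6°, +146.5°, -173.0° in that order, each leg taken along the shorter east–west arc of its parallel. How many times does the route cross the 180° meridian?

Leg 1: -171.1° → -22.8°, shortest Δλ = 148.3° (east) — does not cross 180°.
Leg 2: -22.8° → +178.5°, shortest Δλ = -158.7° (west) — crosses 180°.
Leg 3: +178.5° → +82.7°, shortest Δλ = -95.8° (west) — does not cross 180°.
Leg 4: +82.7° → -121.6°, shortest Δλ = 155.7° (east) — crosses 180°.
Leg 5: -121.6° → +146.5°, shortest Δλ = -91.9° (west) — crosses 180°.
Leg 6: +146.5° → -173.0°, shortest Δλ = 40.5° (east) — crosses 180°.
Total crossings: 4.

4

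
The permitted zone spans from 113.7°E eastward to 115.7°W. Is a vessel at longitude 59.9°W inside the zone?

No

Band width going east from +113.7° to -115.7°: ((-115.7 − 113.7) mod 360) = 130.6°.
Offset of -59.9° east of the west edge: ((-59.9 − 113.7) mod 360) = 186.4°.
186.4° > 130.6° ⇒ outside.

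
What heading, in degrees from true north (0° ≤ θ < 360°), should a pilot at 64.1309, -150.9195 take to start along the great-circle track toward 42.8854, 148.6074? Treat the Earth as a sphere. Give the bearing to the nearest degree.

267°

Δλ = 148.6074 − -150.9195 = 299.5269°; wrapped into (−180°, 180°]: -60.4731°.
θ = atan2( sin Δλ · cos φ₂ , cos φ₁ · sin φ₂ − sin φ₁ · cos φ₂ · cos Δλ )
  = atan2(-0.63755, -0.02799) = -92.514° → normalised to [0°, 360°): 267.486°.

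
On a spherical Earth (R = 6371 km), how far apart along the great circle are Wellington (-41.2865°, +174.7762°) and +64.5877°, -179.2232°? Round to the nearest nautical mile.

6363 nmi

Δλ = -179.2232 − 174.7762 = -353.9994°; wrapped into (−180°, 180°]: 6.0006°.
Δφ = 64.5877 − -41.2865 = 105.8742°.
a = sin²(Δφ/2) + cos φ₁ · cos φ₂ · sin²(Δλ/2) = 0.637646.
c = 2·atan2(√a, √(1−a)) = 1.84969 rad → d = 6371·c ≈ 11784.38 km ≈ 6363.06 nmi.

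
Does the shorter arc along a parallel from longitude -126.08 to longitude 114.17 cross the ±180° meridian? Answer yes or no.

Naïve |114.17 − -126.08| = 240.25° > 180°, so the shorter arc goes the other way round — across 180°.
Signed shortest Δλ = ((114.17 − -126.08 + 180) mod 360) − 180 = -119.75°.
Going west by 119.75° from -126.08° passes through 180° before reaching +114.17°.

Yes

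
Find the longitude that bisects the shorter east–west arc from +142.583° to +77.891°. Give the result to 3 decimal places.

+110.237°

Signed shortest Δλ from +142.583° to +77.891° is -64.692°.
Midpoint longitude = +142.583° + (-64.692°)/2 = +142.583° − 32.346° = +110.237°.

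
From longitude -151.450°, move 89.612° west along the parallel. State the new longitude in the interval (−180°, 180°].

Start at -151.450°; shift −89.612° → -241.062°.
-241.062° lies outside (−180°, 180°]; add 360° → +118.938°.

+118.938°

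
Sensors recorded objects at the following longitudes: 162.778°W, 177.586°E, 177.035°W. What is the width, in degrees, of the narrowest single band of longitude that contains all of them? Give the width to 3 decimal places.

19.636°

Sort the longitudes: -177.035°, -162.778°, +177.586°.
Eastward gaps between consecutive values (wrapping around): 14.257°, 340.364°, 5.379°.
Largest gap = 340.364° ⇒ minimal covering band is its complement: 360° − 340.364° = 19.636°.
Band runs from +177.586° eastward to -162.778°, crossing the antimeridian.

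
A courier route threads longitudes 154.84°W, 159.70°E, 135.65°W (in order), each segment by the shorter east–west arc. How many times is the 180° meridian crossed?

2

Leg 1: -154.84° → +159.70°, shortest Δλ = -45.46° (west) — crosses 180°.
Leg 2: +159.70° → -135.65°, shortest Δλ = 64.65° (east) — crosses 180°.
Total crossings: 2.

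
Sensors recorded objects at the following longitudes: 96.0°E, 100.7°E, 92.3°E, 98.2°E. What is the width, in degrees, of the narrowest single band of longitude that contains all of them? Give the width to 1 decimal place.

8.4°

Sort the longitudes: +92.3°, +96.0°, +98.2°, +100.7°.
Eastward gaps between consecutive values (wrapping around): 3.7°, 2.2°, 2.5°, 351.6°.
Largest gap = 351.6° ⇒ minimal covering band is its complement: 360° − 351.6° = 8.4°.
Band runs from +92.3° eastward to +100.7°.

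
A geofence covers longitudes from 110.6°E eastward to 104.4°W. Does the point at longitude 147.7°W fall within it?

Yes

Band width going east from +110.6° to -104.4°: ((-104.4 − 110.6) mod 360) = 145.0°.
Offset of -147.7° east of the west edge: ((-147.7 − 110.6) mod 360) = 101.7°.
101.7° ≤ 145.0° ⇒ inside.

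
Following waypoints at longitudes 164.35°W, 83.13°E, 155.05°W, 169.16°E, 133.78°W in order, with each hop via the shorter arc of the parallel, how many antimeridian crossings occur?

Leg 1: -164.35° → +83.13°, shortest Δλ = -112.52° (west) — crosses 180°.
Leg 2: +83.13° → -155.05°, shortest Δλ = 121.82° (east) — crosses 180°.
Leg 3: -155.05° → +169.16°, shortest Δλ = -35.79° (west) — crosses 180°.
Leg 4: +169.16° → -133.78°, shortest Δλ = 57.06° (east) — crosses 180°.
Total crossings: 4.

4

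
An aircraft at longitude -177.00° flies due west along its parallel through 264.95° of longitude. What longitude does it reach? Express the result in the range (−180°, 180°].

-81.95°

Start at -177.00°; shift −264.95° → -441.95°.
-441.95° lies outside (−180°, 180°]; add 360° → -81.95°.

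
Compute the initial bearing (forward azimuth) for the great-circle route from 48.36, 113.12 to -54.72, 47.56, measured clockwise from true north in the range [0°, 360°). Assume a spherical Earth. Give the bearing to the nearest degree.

Δλ = 47.56 − 113.12 = -65.56°.
θ = atan2( sin Δλ · cos φ₂ , cos φ₁ · sin φ₂ − sin φ₁ · cos φ₂ · cos Δλ )
  = atan2(-0.52582, -0.72100) = -143.897° → normalised to [0°, 360°): 216.103°.

216°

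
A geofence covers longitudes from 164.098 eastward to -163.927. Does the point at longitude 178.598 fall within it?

Yes

Band width going east from +164.098° to -163.927°: ((-163.927 − 164.098) mod 360) = 31.975°.
Offset of +178.598° east of the west edge: ((178.598 − 164.098) mod 360) = 14.500°.
14.500° ≤ 31.975° ⇒ inside.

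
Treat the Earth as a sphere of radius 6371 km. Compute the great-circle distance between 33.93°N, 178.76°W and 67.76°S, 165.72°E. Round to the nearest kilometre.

Δλ = 165.72 − -178.76 = 344.48°; wrapped into (−180°, 180°]: -15.52°.
Δφ = -67.76 − 33.93 = -101.69°.
a = sin²(Δφ/2) + cos φ₁ · cos φ₂ · sin²(Δλ/2) = 0.607034.
c = 2·atan2(√a, √(1−a)) = 1.78653 rad → d = 6371·c ≈ 11382.00 km.

11382 km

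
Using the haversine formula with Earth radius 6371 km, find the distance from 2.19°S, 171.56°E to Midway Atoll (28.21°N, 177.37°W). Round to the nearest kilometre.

3581 km

Δλ = -177.37 − 171.56 = -348.93°; wrapped into (−180°, 180°]: 11.07°.
Δφ = 28.21 − -2.19 = 30.40°.
a = sin²(Δφ/2) + cos φ₁ · cos φ₂ · sin²(Δλ/2) = 0.076935.
c = 2·atan2(√a, √(1−a)) = 0.56212 rad → d = 6371·c ≈ 3581.24 km.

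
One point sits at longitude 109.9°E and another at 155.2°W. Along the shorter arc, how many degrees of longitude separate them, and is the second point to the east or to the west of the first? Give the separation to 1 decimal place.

94.9° east

Raw difference: -155.2 − 109.9 = -265.1°.
Normalise into (−180°, 180°]: -265.1° + 360° = 94.9°.
Positive ⇒ the second point lies to the east; separation 94.9°.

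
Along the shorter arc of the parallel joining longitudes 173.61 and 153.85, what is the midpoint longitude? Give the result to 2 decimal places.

+163.73°

Signed shortest Δλ from +173.61° to +153.85° is -19.76°.
Midpoint longitude = +173.61° + (-19.76°)/2 = +173.61° − 9.88° = +163.73°.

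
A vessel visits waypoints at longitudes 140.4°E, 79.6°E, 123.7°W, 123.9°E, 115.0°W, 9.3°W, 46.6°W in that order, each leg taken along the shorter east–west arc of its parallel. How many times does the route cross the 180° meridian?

3

Leg 1: +140.4° → +79.6°, shortest Δλ = -60.8° (west) — does not cross 180°.
Leg 2: +79.6° → -123.7°, shortest Δλ = 156.7° (east) — crosses 180°.
Leg 3: -123.7° → +123.9°, shortest Δλ = -112.4° (west) — crosses 180°.
Leg 4: +123.9° → -115.0°, shortest Δλ = 121.1° (east) — crosses 180°.
Leg 5: -115.0° → -9.3°, shortest Δλ = 105.7° (east) — does not cross 180°.
Leg 6: -9.3° → -46.6°, shortest Δλ = -37.3° (west) — does not cross 180°.
Total crossings: 3.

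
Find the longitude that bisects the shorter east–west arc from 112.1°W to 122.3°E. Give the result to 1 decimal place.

174.9°W

Signed shortest Δλ from -112.1° to +122.3° is -125.6°.
Midpoint longitude = -112.1° + (-125.6°)/2 = -112.1° − 62.8° = -174.9°.
(The naïve average (-112.1 + +122.3)/2 = 5.1° is on the wrong side of the globe.)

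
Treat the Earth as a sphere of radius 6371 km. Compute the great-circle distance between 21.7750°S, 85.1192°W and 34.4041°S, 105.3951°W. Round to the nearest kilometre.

Δλ = -105.3951 − -85.1192 = -20.2759°.
Δφ = -34.4041 − -21.7750 = -12.6291°.
a = sin²(Δφ/2) + cos φ₁ · cos φ₂ · sin²(Δλ/2) = 0.035836.
c = 2·atan2(√a, √(1−a)) = 0.38091 rad → d = 6371·c ≈ 2426.76 km.

2427 km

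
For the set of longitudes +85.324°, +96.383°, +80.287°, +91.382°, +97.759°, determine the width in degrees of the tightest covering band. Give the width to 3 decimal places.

17.472°

Sort the longitudes: +80.287°, +85.324°, +91.382°, +96.383°, +97.759°.
Eastward gaps between consecutive values (wrapping around): 5.037°, 6.058°, 5.001°, 1.376°, 342.528°.
Largest gap = 342.528° ⇒ minimal covering band is its complement: 360° − 342.528° = 17.472°.
Band runs from +80.287° eastward to +97.759°.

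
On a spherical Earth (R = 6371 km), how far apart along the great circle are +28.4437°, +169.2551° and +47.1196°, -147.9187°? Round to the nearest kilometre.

4227 km

Δλ = -147.9187 − 169.2551 = -317.1738°; wrapped into (−180°, 180°]: 42.8262°.
Δφ = 47.1196 − 28.4437 = 18.6759°.
a = sin²(Δφ/2) + cos φ₁ · cos φ₂ · sin²(Δλ/2) = 0.106079.
c = 2·atan2(√a, √(1−a)) = 0.66350 rad → d = 6371·c ≈ 4227.15 km.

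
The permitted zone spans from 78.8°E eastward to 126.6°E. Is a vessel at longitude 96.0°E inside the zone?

Band width going east from +78.8° to +126.6°: ((126.6 − 78.8) mod 360) = 47.8°.
Offset of +96.0° east of the west edge: ((96.0 − 78.8) mod 360) = 17.2°.
17.2° ≤ 47.8° ⇒ inside.

Yes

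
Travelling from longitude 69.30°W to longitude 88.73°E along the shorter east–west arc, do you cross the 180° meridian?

Signed shortest Δλ = ((88.73 − -69.30 + 180) mod 360) − 180 = 158.03°.
Going east by 158.03° from -69.30° reaches +88.73° without touching 180°.

No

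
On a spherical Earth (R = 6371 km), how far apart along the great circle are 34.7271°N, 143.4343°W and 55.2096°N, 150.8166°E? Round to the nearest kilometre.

Δλ = 150.8166 − -143.4343 = 294.2509°; wrapped into (−180°, 180°]: -65.7491°.
Δφ = 55.2096 − 34.7271 = 20.4825°.
a = sin²(Δφ/2) + cos φ₁ · cos φ₂ · sin²(Δλ/2) = 0.169776.
c = 2·atan2(√a, √(1−a)) = 0.84938 rad → d = 6371·c ≈ 5411.41 km.

5411 km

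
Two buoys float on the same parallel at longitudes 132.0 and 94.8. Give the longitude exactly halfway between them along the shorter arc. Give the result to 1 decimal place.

+113.4°

Signed shortest Δλ from +132.0° to +94.8° is -37.2°.
Midpoint longitude = +132.0° + (-37.2°)/2 = +132.0° − 18.6° = +113.4°.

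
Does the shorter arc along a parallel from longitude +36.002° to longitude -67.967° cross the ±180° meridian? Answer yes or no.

Signed shortest Δλ = ((-67.967 − 36.002 + 180) mod 360) − 180 = -103.969°.
Going west by 103.969° from +36.002° reaches -67.967° without touching 180°.

No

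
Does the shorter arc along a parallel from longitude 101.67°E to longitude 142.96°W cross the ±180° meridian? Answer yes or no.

Yes

Naïve |-142.96 − 101.67| = 244.63° > 180°, so the shorter arc goes the other way round — across 180°.
Signed shortest Δλ = ((-142.96 − 101.67 + 180) mod 360) − 180 = 115.37°.
Going east by 115.37° from +101.67° passes through 180° before reaching -142.96°.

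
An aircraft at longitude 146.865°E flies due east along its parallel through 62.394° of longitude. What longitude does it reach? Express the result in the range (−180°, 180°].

Start at +146.865°; shift +62.394° → +209.259°.
+209.259° lies outside (−180°, 180°]; subtract 360° → -150.741°.

150.741°W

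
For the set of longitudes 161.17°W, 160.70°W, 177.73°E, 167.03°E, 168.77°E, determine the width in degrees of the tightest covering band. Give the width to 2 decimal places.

Sort the longitudes: -161.17°, -160.70°, +167.03°, +168.77°, +177.73°.
Eastward gaps between consecutive values (wrapping around): 0.47°, 327.73°, 1.74°, 8.96°, 21.10°.
Largest gap = 327.73° ⇒ minimal covering band is its complement: 360° − 327.73° = 32.27°.
Band runs from +167.03° eastward to -160.70°, crossing the antimeridian.

32.27°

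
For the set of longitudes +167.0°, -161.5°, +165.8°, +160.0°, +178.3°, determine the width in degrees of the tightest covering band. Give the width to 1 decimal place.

38.5°

Sort the longitudes: -161.5°, +160.0°, +165.8°, +167.0°, +178.3°.
Eastward gaps between consecutive values (wrapping around): 321.5°, 5.8°, 1.2°, 11.3°, 20.2°.
Largest gap = 321.5° ⇒ minimal covering band is its complement: 360° − 321.5° = 38.5°.
Band runs from +160.0° eastward to -161.5°, crossing the antimeridian.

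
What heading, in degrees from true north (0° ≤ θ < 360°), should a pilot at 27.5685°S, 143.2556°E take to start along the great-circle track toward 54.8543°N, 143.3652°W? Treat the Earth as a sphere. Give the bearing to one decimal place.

Δλ = -143.3652 − 143.2556 = -286.6208°; wrapped into (−180°, 180°]: 73.3792°.
θ = atan2( sin Δλ · cos φ₂ , cos φ₁ · sin φ₂ − sin φ₁ · cos φ₂ · cos Δλ )
  = atan2(0.55161, 0.80105) = 34.551° → normalised to [0°, 360°): 34.551°.

34.6°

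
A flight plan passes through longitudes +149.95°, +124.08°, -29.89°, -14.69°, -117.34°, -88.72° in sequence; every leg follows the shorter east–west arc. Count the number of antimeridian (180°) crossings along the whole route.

0

Leg 1: +149.95° → +124.08°, shortest Δλ = -25.87° (west) — does not cross 180°.
Leg 2: +124.08° → -29.89°, shortest Δλ = -153.97° (west) — does not cross 180°.
Leg 3: -29.89° → -14.69°, shortest Δλ = 15.2° (east) — does not cross 180°.
Leg 4: -14.69° → -117.34°, shortest Δλ = -102.65° (west) — does not cross 180°.
Leg 5: -117.34° → -88.72°, shortest Δλ = 28.62° (east) — does not cross 180°.
Total crossings: 0.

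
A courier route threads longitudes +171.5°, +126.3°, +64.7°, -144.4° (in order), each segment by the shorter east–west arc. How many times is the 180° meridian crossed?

Leg 1: +171.5° → +126.3°, shortest Δλ = -45.2° (west) — does not cross 180°.
Leg 2: +126.3° → +64.7°, shortest Δλ = -61.6° (west) — does not cross 180°.
Leg 3: +64.7° → -144.4°, shortest Δλ = 150.9° (east) — crosses 180°.
Total crossings: 1.

1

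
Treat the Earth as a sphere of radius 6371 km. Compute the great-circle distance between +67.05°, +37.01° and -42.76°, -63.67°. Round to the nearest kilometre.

14756 km

Δλ = -63.67 − 37.01 = -100.68°.
Δφ = -42.76 − 67.05 = -109.81°.
a = sin²(Δφ/2) + cos φ₁ · cos φ₂ · sin²(Δλ/2) = 0.839122.
c = 2·atan2(√a, √(1−a)) = 2.31617 rad → d = 6371·c ≈ 14756.30 km.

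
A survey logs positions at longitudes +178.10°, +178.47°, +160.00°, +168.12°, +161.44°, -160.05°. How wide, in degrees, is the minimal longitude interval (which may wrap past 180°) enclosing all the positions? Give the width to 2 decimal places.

39.95°

Sort the longitudes: -160.05°, +160.00°, +161.44°, +168.12°, +178.10°, +178.47°.
Eastward gaps between consecutive values (wrapping around): 320.05°, 1.44°, 6.68°, 9.98°, 0.37°, 21.48°.
Largest gap = 320.05° ⇒ minimal covering band is its complement: 360° − 320.05° = 39.95°.
Band runs from +160.00° eastward to -160.05°, crossing the antimeridian.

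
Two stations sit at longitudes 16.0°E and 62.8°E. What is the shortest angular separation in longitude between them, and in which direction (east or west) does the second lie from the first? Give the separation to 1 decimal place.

Raw difference: 62.8 − 16.0 = 46.8°.
Normalise into (−180°, 180°]: 46.8° stays 46.8°.
Positive ⇒ the second point lies to the east; separation 46.8°.

46.8° east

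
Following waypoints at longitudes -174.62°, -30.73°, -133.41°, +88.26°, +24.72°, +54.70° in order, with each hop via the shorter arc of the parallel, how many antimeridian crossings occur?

1

Leg 1: -174.62° → -30.73°, shortest Δλ = 143.89° (east) — does not cross 180°.
Leg 2: -30.73° → -133.41°, shortest Δλ = -102.68° (west) — does not cross 180°.
Leg 3: -133.41° → +88.26°, shortest Δλ = -138.33° (west) — crosses 180°.
Leg 4: +88.26° → +24.72°, shortest Δλ = -63.54° (west) — does not cross 180°.
Leg 5: +24.72° → +54.70°, shortest Δλ = 29.98° (east) — does not cross 180°.
Total crossings: 1.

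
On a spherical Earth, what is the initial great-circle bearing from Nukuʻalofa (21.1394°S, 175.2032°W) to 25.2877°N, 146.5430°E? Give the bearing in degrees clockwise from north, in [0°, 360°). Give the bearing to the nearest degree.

319°

Δλ = 146.5430 − -175.2032 = 321.7462°; wrapped into (−180°, 180°]: -38.2538°.
θ = atan2( sin Δλ · cos φ₂ , cos φ₁ · sin φ₂ − sin φ₁ · cos φ₂ · cos Δλ )
  = atan2(-0.55982, 0.65448) = -40.542° → normalised to [0°, 360°): 319.458°.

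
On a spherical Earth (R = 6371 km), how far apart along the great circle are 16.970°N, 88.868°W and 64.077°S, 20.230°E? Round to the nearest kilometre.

12625 km

Δλ = 20.230 − -88.868 = 109.098°.
Δφ = -64.077 − 16.970 = -81.047°.
a = sin²(Δφ/2) + cos φ₁ · cos φ₂ · sin²(Δλ/2) = 0.699654.
c = 2·atan2(√a, √(1−a)) = 1.98156 rad → d = 6371·c ≈ 12624.51 km.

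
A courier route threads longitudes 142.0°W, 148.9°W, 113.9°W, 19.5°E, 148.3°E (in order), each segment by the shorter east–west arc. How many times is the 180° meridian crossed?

Leg 1: -142.0° → -148.9°, shortest Δλ = -6.9° (west) — does not cross 180°.
Leg 2: -148.9° → -113.9°, shortest Δλ = 35.0° (east) — does not cross 180°.
Leg 3: -113.9° → +19.5°, shortest Δλ = 133.4° (east) — does not cross 180°.
Leg 4: +19.5° → +148.3°, shortest Δλ = 128.8° (east) — does not cross 180°.
Total crossings: 0.

0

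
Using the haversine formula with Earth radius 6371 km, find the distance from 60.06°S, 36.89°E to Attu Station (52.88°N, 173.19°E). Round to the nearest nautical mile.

9326 nmi

Δλ = 173.19 − 36.89 = 136.30°.
Δφ = 52.88 − -60.06 = 112.94°.
a = sin²(Δφ/2) + cos φ₁ · cos φ₂ · sin²(Δλ/2) = 0.954359.
c = 2·atan2(√a, √(1−a)) = 2.71100 rad → d = 6371·c ≈ 17271.76 km ≈ 9326.01 nmi.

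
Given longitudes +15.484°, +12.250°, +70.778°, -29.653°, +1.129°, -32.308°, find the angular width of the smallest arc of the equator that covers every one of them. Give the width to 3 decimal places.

Sort the longitudes: -32.308°, -29.653°, +1.129°, +12.250°, +15.484°, +70.778°.
Eastward gaps between consecutive values (wrapping around): 2.655°, 30.782°, 11.121°, 3.234°, 55.294°, 256.914°.
Largest gap = 256.914° ⇒ minimal covering band is its complement: 360° − 256.914° = 103.086°.
Band runs from -32.308° eastward to +70.778°.

103.086°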